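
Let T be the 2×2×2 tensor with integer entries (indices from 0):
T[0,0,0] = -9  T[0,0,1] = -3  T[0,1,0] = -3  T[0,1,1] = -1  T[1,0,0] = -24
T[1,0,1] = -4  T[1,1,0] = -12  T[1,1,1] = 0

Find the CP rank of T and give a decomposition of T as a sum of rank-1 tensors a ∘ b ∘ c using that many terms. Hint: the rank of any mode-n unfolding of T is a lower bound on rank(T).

Lower bound: the mode-1 unfolding of T (rows indexed by i, columns by (j,k) = (0,0), (0,1), (1,0), (1,1)) is [[-9, -3, -3, -1], [-24, -4, -12, 0]].
There the 2×2 minor on rows i ∈ {0, 1}, columns (j,k) ∈ {(0,0), (0,1)} is det [[-9, -3], [-24, -4]] = -36 ≠ 0, so this unfolding has rank ≥ 2; CP rank is at least every unfolding rank, so rank(T) ≥ 2. (Flattening ranks never certify an upper bound on CP rank; for that we must actually write T with 2 rank-1 terms.)
Upper bound — finding two terms. Write S_k = T[:,:,k] for the frontal slices: S₀ = [[-9, -3], [-24, -12]], S₁ = [[-3, -1], [-4, 0]].
If T = a₁ ∘ b₁ ∘ c₁ + a₂ ∘ b₂ ∘ c₂ then each S_k = c₁[k]·a₁b₁ᵀ + c₂[k]·a₂b₂ᵀ. S₀ and S₁ are linearly independent, so a₁b₁ᵀ and a₂b₂ᵀ must span the same plane of matrices: they are the rank-1 matrices of the form x·S₀ + y·S₁.
det(x·S₀ + y·S₁) is 36·x² − 4·y² = 4·(3·x − y)(3·x + y), vanishing at (x:y) = (1:3) and (1:-3).
M₁ = S₀ + 3·S₁ = [[-18, -6], [-36, -12]] = (-6)·[1, 2][3, 1]ᵀ and M₂ = S₀ − 3·S₁ = [[0, 0], [-12, -12]] = (-12)·[0, 1][1, 1]ᵀ, so take a₁ = [1, 2], b₁ = [3, 1], a₂ = [0, 1], b₂ = [1, 1].
Each slice is an integer combination of E₁ = a₁b₁ᵀ and E₂ = a₂b₂ᵀ: S₀ = −3·E₁ − 6·E₂, S₁ = −E₁ + 2·E₂; reading off coefficients, c₁ = [-3, -1] and c₂ = [-6, 2].
Hence T = [1, 2] ∘ [3, 1] ∘ [-3, -1] + [0, 1] ∘ [1, 1] ∘ [-6, 2], so rank(T) ≤ 2.
These bounds meet, so rank(T) = 2.

rank(T) = 2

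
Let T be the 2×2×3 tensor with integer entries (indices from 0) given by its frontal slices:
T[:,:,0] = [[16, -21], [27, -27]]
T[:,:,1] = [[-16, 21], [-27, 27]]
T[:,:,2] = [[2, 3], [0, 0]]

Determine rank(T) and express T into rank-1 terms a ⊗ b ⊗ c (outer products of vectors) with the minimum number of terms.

rank(T) = 2

Lower bound: the mode-1 unfolding of T (rows indexed by i, columns by (j,k) = (0,0), (0,1), (0,2), (1,0), (1,1), (1,2)) is [[16, -16, 2, -21, 21, 3], [27, -27, 0, -27, 27, 0]].
There the 2×2 minor on rows i ∈ {0, 1}, columns (j,k) ∈ {(0,0), (0,2)} is det [[16, 2], [27, 0]] = -54 ≠ 0, so this unfolding has rank ≥ 2; CP rank is at least every unfolding rank, so rank(T) ≥ 2. (Flattening ranks never certify an upper bound on CP rank; for that we must actually write T with 2 rank-1 terms.)
Upper bound — finding two terms. Write S_k = T[:,:,k] for the frontal slices: S₀ = [[16, -21], [27, -27]], S₁ = [[-16, 21], [-27, 27]], S₂ = [[2, 3], [0, 0]].
If T = a₁ ⊗ b₁ ⊗ c₁ + a₂ ⊗ b₂ ⊗ c₂ then each S_k = c₁[k]·a₁b₁ᵀ + c₂[k]·a₂b₂ᵀ. S₀ and S₂ are linearly independent, so a₁b₁ᵀ and a₂b₂ᵀ must span the same plane of matrices: they are the rank-1 matrices of the form x·S₀ + y·S₂.
det(x·S₀ + y·S₂) is 135·x² − 135·xy = 135·(x − y)(x), vanishing at (x:y) = (1:1) and (0:1).
M₁ = S₀ + S₂ = [[18, -18], [27, -27]] = 9·(2, 3)(1, -1)ᵀ and M₂ = S₂ = [[2, 3], [0, 0]] = (1, 0)(2, 3)ᵀ, so take a₁ = (2, 3), b₁ = (1, -1), a₂ = (1, 0), b₂ = (2, 3).
Each slice is an integer combination of E₁ = a₁b₁ᵀ and E₂ = a₂b₂ᵀ: S₀ = 9·E₁ − E₂, S₁ = −9·E₁ + E₂, S₂ = E₂; reading off coefficients, c₁ = (9, -9, 0) and c₂ = (-1, 1, 1).
Hence T = (2, 3) ⊗ (1, -1) ⊗ (9, -9, 0) + (1, 0) ⊗ (2, 3) ⊗ (-1, 1, 1), so rank(T) ≤ 2.
These bounds meet, so rank(T) = 2.
Check entry T[0,0,1] = -16: (2)·(1)·(-9) + (1)·(2)·(1) = -16.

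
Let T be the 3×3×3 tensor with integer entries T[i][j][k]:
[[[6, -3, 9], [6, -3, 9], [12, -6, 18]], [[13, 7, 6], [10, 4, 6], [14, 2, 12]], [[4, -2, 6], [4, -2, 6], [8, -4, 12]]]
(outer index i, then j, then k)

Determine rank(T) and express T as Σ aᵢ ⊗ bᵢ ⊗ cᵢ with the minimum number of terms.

rank(T) = 2

Lower bound: the mode-1 unfolding of T (rows indexed by i, columns by (j,k) = (0,0), (0,1), (0,2), (1,0), (1,1), (1,2), (2,0), (2,1), (2,2)) is [[6, -3, 9, 6, -3, 9, 12, -6, 18], [13, 7, 6, 10, 4, 6, 14, 2, 12], [4, -2, 6, 4, -2, 6, 8, -4, 12]].
There the 2×2 minor on rows i ∈ {0, 1}, columns (j,k) ∈ {(0,0), (0,1)} is det [[6, -3], [13, 7]] = 81 ≠ 0, so this unfolding has rank ≥ 2; CP rank is at least every unfolding rank, so rank(T) ≥ 2. (Unfolding ranks only ever bound the CP rank from below — rank(T) can be strictly larger than all of them — so the matching upper bound has to come from an explicit 2-term decomposition.)
Upper bound — finding two terms. Write S_k = T[:,:,k] for the frontal slices: S₀ = [[6, 6, 12], [13, 10, 14], [4, 4, 8]], S₁ = [[-3, -3, -6], [7, 4, 2], [-2, -2, -4]], S₂ = [[9, 9, 18], [6, 6, 12], [6, 6, 12]].
If T = a₁ ⊗ b₁ ⊗ c₁ + a₂ ⊗ b₂ ⊗ c₂ then each S_k = c₁[k]·a₁b₁ᵀ + c₂[k]·a₂b₂ᵀ. S₀ and S₁ are linearly independent, so a₁b₁ᵀ and a₂b₂ᵀ must span the same plane of matrices: they are the rank-1 matrices of the form x·S₀ + y·S₁.
The 2×2 minor of x·S₀ + y·S₁ on rows {0,1}, columns {0,1} is −18·x² − 9·xy + 9·y² = (-9)·(2·x − y)(x + y), vanishing at (x:y) = (1:2) and (1:-1).
M₁ = S₀ + 2·S₁ = [[0, 0, 0], [27, 18, 18], [0, 0, 0]] = 9·(0, 1, 0)(3, 2, 2)ᵀ and M₂ = S₀ − S₁ = [[9, 9, 18], [6, 6, 12], [6, 6, 12]] = 3·(3, 2, 2)(1, 1, 2)ᵀ, so take a₁ = (0, 1, 0), b₁ = (3, 2, 2), a₂ = (3, 2, 2), b₂ = (1, 1, 2).
Each slice is an integer combination of E₁ = a₁b₁ᵀ and E₂ = a₂b₂ᵀ: S₀ = 3·E₁ + 2·E₂, S₁ = 3·E₁ − E₂, S₂ = 3·E₂; reading off coefficients, c₁ = (3, 3, 0) and c₂ = (2, -1, 3).
Hence T = (0, 1, 0) ⊗ (3, 2, 2) ⊗ (3, 3, 0) + (3, 2, 2) ⊗ (1, 1, 2) ⊗ (2, -1, 3), so rank(T) ≤ 2.
These bounds meet, so rank(T) = 2.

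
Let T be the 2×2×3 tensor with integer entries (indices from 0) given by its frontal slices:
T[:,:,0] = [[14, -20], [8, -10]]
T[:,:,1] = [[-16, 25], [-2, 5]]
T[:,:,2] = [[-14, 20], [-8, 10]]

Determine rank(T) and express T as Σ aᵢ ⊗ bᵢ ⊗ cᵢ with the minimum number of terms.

Lower bound: in the mode-3 unfolding of T (rows indexed by k, columns by (i,j)) the 2×2 minor on rows k ∈ {0, 1}, columns (i,j) ∈ {(0,0), (0,1)} is det [[14, -20], [-16, 25]] = 30 ≠ 0, so that unfolding has rank ≥ 2 and hence rank(T) ≥ 2 (CP rank is at least every unfolding rank, though it can be larger).
Upper bound: with S_k = T[:,:,k], the two rank-1 terms a₁b₁ᵀ, a₂b₂ᵀ are the rank-1 members of the pencil x·S₀ + y·S₁.
det(x·S₀ + y·S₁) is 20·x² − 10·xy − 30·y² = 10·(2·x − 3·y)(x + y), vanishing at (x:y) = (3:2) and (1:-1).
M₁ = 3·S₀ + 2·S₁ = [[10, -10], [20, -20]] = 10·[1, 2][1, -1]ᵀ and M₂ = S₀ − S₁ = [[30, -45], [10, -15]] = 5·[3, 1][2, -3]ᵀ, so take a₁ = [1, 2], b₁ = [1, -1], a₂ = [3, 1], b₂ = [2, -3].
Each slice is an integer combination of E₁ = a₁b₁ᵀ and E₂ = a₂b₂ᵀ: S₀ = 2·E₁ + 2·E₂, S₁ = 2·E₁ − 3·E₂, S₂ = −2·E₁ − 2·E₂; reading off coefficients, c₁ = [2, 2, -2] and c₂ = [2, -3, -2].
Hence T = [1, 2] ⊗ [1, -1] ⊗ [2, 2, -2] + [3, 1] ⊗ [2, -3] ⊗ [2, -3, -2], so rank(T) ≤ 2.
These bounds meet, so rank(T) = 2.

rank(T) = 2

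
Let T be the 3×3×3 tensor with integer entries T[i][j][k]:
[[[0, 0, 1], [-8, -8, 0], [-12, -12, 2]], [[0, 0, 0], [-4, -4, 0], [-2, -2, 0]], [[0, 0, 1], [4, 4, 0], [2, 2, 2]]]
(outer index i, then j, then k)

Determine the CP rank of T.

3

Lower bound: the mode-2 unfolding of T (rows indexed by j, columns by (i,k) = (0,0), (0,1), (0,2), (1,0), (1,1), (1,2), (2,0), (2,1), (2,2)) is [[0, 0, 1, 0, 0, 0, 0, 0, 1], [-8, -8, 0, -4, -4, 0, 4, 4, 0], [-12, -12, 2, -2, -2, 0, 2, 2, 2]].
There the 3×3 minor on rows j ∈ {0, 1, 2}, columns (i,k) ∈ {(0,0), (0,2), (1,0)} is det [[0, 1, 0], [-8, 0, -4], [-12, 2, -2]] = 32 ≠ 0, so this unfolding has rank ≥ 3; CP rank is at least every unfolding rank, so rank(T) ≥ 3. (Flattening ranks never certify an upper bound on CP rank; for that we must actually write T with 3 rank-1 terms.)
Upper bound: T is a sum of 3 rank-1 terms, T = [1, 0, 0] (x) [0, 0, 1] (x) [-8, -8, 0] + [1, 0, 1] (x) [1, 0, 2] (x) [0, 0, 1] + [2, 1, -1] (x) [0, 2, 1] (x) [-2, -2, 0] (written with every a and b primitive with positive leading entry and the scale carried by c; CP decompositions are not unique, and this one is verified by expanding entrywise), so rank(T) ≤ 3.
These bounds meet, so rank(T) = 3.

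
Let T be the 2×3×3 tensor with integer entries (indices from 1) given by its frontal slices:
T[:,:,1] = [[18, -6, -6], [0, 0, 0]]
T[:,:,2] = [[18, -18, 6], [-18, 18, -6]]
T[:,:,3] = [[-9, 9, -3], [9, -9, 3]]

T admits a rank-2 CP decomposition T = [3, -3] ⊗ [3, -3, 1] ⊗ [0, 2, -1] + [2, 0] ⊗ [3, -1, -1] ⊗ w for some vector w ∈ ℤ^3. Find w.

Subtract the known terms from T to get the rank-1 residual R = [2, 0] ⊗ [3, -1, -1] ⊗ w, so R[i,j,k] = a[i]·b[j]·w[k]. Pick indices with nonzero a[1]·b[1] = (2)·(3) = 6. Only the fibre through (1,1,·) is needed: R[1,1,:] = T[1,1,:] − Σₗ aₗ[1]bₗ[1]cₗ = [18, 18, -9] − (3)·(3)·[0, 2, -1] = [18, 0, 0]. Then w[k] = R[1,1,k] / 6 for each k, giving w = [18, 0, 0] / 6 = [3, 0, 0].

w = [3, 0, 0]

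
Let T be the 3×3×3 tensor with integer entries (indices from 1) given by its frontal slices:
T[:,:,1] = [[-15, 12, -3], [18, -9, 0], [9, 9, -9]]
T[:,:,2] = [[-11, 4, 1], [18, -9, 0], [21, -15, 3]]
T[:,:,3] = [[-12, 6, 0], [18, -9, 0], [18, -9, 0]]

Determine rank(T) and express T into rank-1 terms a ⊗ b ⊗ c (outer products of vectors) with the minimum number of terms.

rank(T) = 2

Lower bound: the mode-3 unfolding of T (rows indexed by k, columns by (i,j) = (1,1), (1,2), (1,3), (2,1), (2,2), (2,3), (3,1), (3,2), (3,3)) is [[-15, 12, -3, 18, -9, 0, 9, 9, -9], [-11, 4, 1, 18, -9, 0, 21, -15, 3], [-12, 6, 0, 18, -9, 0, 18, -9, 0]].
There the 2×2 minor on rows k ∈ {1, 2}, columns (i,j) ∈ {(1,1), (1,2)} is det [[-15, 12], [-11, 4]] = 72 ≠ 0, so this unfolding has rank ≥ 2; CP rank is at least every unfolding rank, so rank(T) ≥ 2. (Unfolding ranks only ever bound the CP rank from below — rank(T) can be strictly larger than all of them — so the matching upper bound has to come from an explicit 2-term decomposition.)
Upper bound — finding two terms. Write S_k = T[:,:,k] for the frontal slices: S₁ = [[-15, 12, -3], [18, -9, 0], [9, 9, -9]], S₂ = [[-11, 4, 1], [18, -9, 0], [21, -15, 3]], S₃ = [[-12, 6, 0], [18, -9, 0], [18, -9, 0]].
If T = a₁ ⊗ b₁ ⊗ c₁ + a₂ ⊗ b₂ ⊗ c₂ then each S_k = c₁[k]·a₁b₁ᵀ + c₂[k]·a₂b₂ᵀ. S₁ and S₂ are linearly independent, so a₁b₁ᵀ and a₂b₂ᵀ must span the same plane of matrices: they are the rank-1 matrices of the form x·S₁ + y·S₂.
The 2×2 minor of x·S₁ + y·S₂ on rows {1,2}, columns {1,2} is −81·x² − 54·xy + 27·y² = (-27)·(3·x − y)(x + y), vanishing at (x:y) = (1:3) and (1:-1).
M₁ = S₁ + 3·S₂ = [[-48, 24, 0], [72, -36, 0], [72, -36, 0]] = (-12)·(2, -3, -3)(2, -1, 0)ᵀ and M₂ = S₁ − S₂ = [[-4, 8, -4], [0, 0, 0], [-12, 24, -12]] = (-4)·(1, 0, 3)(1, -2, 1)ᵀ, so take a₁ = (2, -3, -3), b₁ = (2, -1, 0), a₂ = (1, 0, 3), b₂ = (1, -2, 1).
Each slice is an integer combination of E₁ = a₁b₁ᵀ and E₂ = a₂b₂ᵀ: S₁ = −3·E₁ − 3·E₂, S₂ = −3·E₁ + E₂, S₃ = −3·E₁; reading off coefficients, c₁ = (-3, -3, -3) and c₂ = (-3, 1, 0).
Hence T = (2, -3, -3) ⊗ (2, -1, 0) ⊗ (-3, -3, -3) + (1, 0, 3) ⊗ (1, -2, 1) ⊗ (-3, 1, 0), so rank(T) ≤ 2.
These bounds meet, so rank(T) = 2.
Check entry T[1,1,2] = -11: (2)·(2)·(-3) + (1)·(1)·(1) = -11.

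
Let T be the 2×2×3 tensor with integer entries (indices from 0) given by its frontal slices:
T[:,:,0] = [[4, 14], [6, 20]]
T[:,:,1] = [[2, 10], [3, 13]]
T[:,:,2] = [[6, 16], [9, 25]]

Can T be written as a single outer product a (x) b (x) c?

The mode-2 unfolding of T (rows indexed by j, columns by (i,k) = (0,0), (0,1), (0,2), (1,0), (1,1), (1,2)) is [[4, 2, 6, 6, 3, 9], [14, 10, 16, 20, 13, 25]].
There the 2×2 minor on rows j ∈ {0, 1}, columns (i,k) ∈ {(0,0), (0,1)} is det [[4, 2], [14, 10]] = 12 ≠ 0, so this unfolding has rank ≥ 2; CP rank is at least every unfolding rank, so rank(T) ≥ 2.
In particular rank(T) ≥ 2 > 1, so T is not rank-1.

No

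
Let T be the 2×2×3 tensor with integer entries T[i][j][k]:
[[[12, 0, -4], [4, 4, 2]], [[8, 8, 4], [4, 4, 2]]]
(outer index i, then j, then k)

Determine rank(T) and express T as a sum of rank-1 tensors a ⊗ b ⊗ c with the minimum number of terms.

Lower bound: the mode-1 unfolding of T (rows indexed by i, columns by (j,k) = (0,0), (0,1), (0,2), (1,0), (1,1), (1,2)) is [[12, 0, -4, 4, 4, 2], [8, 8, 4, 4, 4, 2]].
There the 2×2 minor on rows i ∈ {0, 1}, columns (j,k) ∈ {(0,0), (0,1)} is det [[12, 0], [8, 8]] = 96 ≠ 0, so this unfolding has rank ≥ 2; CP rank is at least every unfolding rank, so rank(T) ≥ 2. (Flattening ranks never certify an upper bound on CP rank; for that we must actually write T with 2 rank-1 terms.)
Upper bound — finding two terms. Write S_k = T[:,:,k] for the frontal slices: S₀ = [[12, 4], [8, 4]], S₁ = [[0, 4], [8, 4]], S₂ = [[-4, 2], [4, 2]].
If T = a₁ ⊗ b₁ ⊗ c₁ + a₂ ⊗ b₂ ⊗ c₂ then each S_k = c₁[k]·a₁b₁ᵀ + c₂[k]·a₂b₂ᵀ. S₀ and S₁ are linearly independent, so a₁b₁ᵀ and a₂b₂ᵀ must span the same plane of matrices: they are the rank-1 matrices of the form x·S₀ + y·S₁.
det(x·S₀ + y·S₁) is 16·x² − 16·xy − 32·y² = 16·(x − 2·y)(x + y), vanishing at (x:y) = (2:1) and (1:-1).
M₁ = 2·S₀ + S₁ = [[24, 12], [24, 12]] = 12·[1, 1][2, 1]ᵀ and M₂ = S₀ − S₁ = [[12, 0], [0, 0]] = 12·[1, 0][1, 0]ᵀ, so take a₁ = [1, 1], b₁ = [2, 1], a₂ = [1, 0], b₂ = [1, 0].
Each slice is an integer combination of E₁ = a₁b₁ᵀ and E₂ = a₂b₂ᵀ: S₀ = 4·E₁ + 4·E₂, S₁ = 4·E₁ − 8·E₂, S₂ = 2·E₁ − 8·E₂; reading off coefficients, c₁ = [4, 4, 2] and c₂ = [4, -8, -8].
Hence T = [1, 1] ⊗ [2, 1] ⊗ [4, 4, 2] + [1, 0] ⊗ [1, 0] ⊗ [4, -8, -8], so rank(T) ≤ 2.
These bounds meet, so rank(T) = 2.
Check entry T[1,1,0] = 4: (1)·(1)·(4) + (0)·(0)·(4) = 4.

rank(T) = 2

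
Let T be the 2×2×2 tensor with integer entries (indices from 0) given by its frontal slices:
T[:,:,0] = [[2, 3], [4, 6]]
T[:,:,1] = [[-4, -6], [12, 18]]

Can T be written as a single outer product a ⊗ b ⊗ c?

The mode-1 unfolding of T (rows indexed by i, columns by (j,k) = (0,0), (0,1), (1,0), (1,1)) is [[2, -4, 3, -6], [4, 12, 6, 18]].
There the 2×2 minor on rows i ∈ {0, 1}, columns (j,k) ∈ {(0,0), (0,1)} is det [[2, -4], [4, 12]] = 40 ≠ 0, so this unfolding has rank ≥ 2; CP rank is at least every unfolding rank, so rank(T) ≥ 2.
In particular rank(T) ≥ 2 > 1, so T is not rank-1.

No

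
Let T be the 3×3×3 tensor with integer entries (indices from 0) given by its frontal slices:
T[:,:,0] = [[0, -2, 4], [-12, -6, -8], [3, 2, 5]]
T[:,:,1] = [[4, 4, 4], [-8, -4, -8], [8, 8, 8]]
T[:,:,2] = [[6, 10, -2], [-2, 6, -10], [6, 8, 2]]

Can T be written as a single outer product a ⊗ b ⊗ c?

The mode-1 unfolding of T (rows indexed by i, columns by (j,k) = (0,0), (0,1), (0,2), (1,0), (1,1), (1,2), (2,0), (2,1), (2,2)) is [[0, 4, 6, -2, 4, 10, 4, 4, -2], [-12, -8, -2, -6, -4, 6, -8, -8, -10], [3, 8, 6, 2, 8, 8, 5, 8, 2]].
There the 3×3 minor on rows i ∈ {0, 1, 2}, columns (j,k) ∈ {(0,0), (0,1), (0,2)} is det [[0, 4, 6], [-12, -8, -2], [3, 8, 6]] = -168 ≠ 0, so this unfolding has rank ≥ 3; CP rank is at least every unfolding rank, so rank(T) ≥ 3.
In particular rank(T) ≥ 3 > 1, so T is not rank-1.

No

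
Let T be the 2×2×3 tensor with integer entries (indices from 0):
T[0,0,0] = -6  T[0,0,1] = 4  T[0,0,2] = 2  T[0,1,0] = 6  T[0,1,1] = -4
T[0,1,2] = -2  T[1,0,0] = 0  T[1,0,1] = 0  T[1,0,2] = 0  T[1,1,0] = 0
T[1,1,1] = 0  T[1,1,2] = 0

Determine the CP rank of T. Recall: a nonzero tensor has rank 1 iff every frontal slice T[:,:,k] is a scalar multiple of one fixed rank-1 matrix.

1

Lower bound: T ≠ 0 (e.g. T[0,0,0] = -6), so rank(T) ≥ 1.
Upper bound: if T = a ∘ b ∘ c then every fibre of T is a multiple of the corresponding factor, so read the factors off the fibres through the nonzero entry T[0,0,0] = -6.
The mode-1 fibre T[:,0,0] = [-6, 0] gives a = [1, 0] (primitive direction); the mode-2 fibre T[0,:,0] = [-6, 6] gives b = [1, -1]; then c[k] = T[0,0,k] / (a[0]·b[0]) = [-6, 4, 2] / 1 = [-6, 4, 2].
Expanding [1, 0] ∘ [1, -1] ∘ [-6, 4, 2] reproduces all 12 entries of T, so T = [1, 0] ∘ [1, -1] ∘ [-6, 4, 2] and rank(T) ≤ 1.
These bounds meet, so rank(T) = 1.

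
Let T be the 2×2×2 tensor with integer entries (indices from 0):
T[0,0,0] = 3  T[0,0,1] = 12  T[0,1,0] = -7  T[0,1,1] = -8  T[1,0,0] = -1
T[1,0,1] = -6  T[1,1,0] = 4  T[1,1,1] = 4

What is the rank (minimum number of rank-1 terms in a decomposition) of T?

Lower bound: the mode-1 unfolding of T (rows indexed by i, columns by (j,k) = (0,0), (0,1), (1,0), (1,1)) is [[3, 12, -7, -8], [-1, -6, 4, 4]].
There the 2×2 minor on rows i ∈ {0, 1}, columns (j,k) ∈ {(0,0), (0,1)} is det [[3, 12], [-1, -6]] = -6 ≠ 0, so this unfolding has rank ≥ 2; CP rank is at least every unfolding rank, so rank(T) ≥ 2. (This is only a lower bound: in general the CP rank may exceed every unfolding rank, so we still need to exhibit 2 rank-1 terms summing to T.)
Upper bound — finding two terms. Write S_k = T[:,:,k] for the frontal slices: S₀ = [[3, -7], [-1, 4]], S₁ = [[12, -8], [-6, 4]].
If T = a₁ (x) b₁ (x) c₁ + a₂ (x) b₂ (x) c₂ then each S_k = c₁[k]·a₁b₁ᵀ + c₂[k]·a₂b₂ᵀ. S₀ and S₁ are linearly independent, so a₁b₁ᵀ and a₂b₂ᵀ must span the same plane of matrices: they are the rank-1 matrices of the form x·S₀ + y·S₁.
det(x·S₀ + y·S₁) is 5·x² + 10·xy = 5·(x + 2·y)(x), vanishing at (x:y) = (2:-1) and (0:1).
M₁ = 2·S₀ − S₁ = [[-6, -6], [4, 4]] = (-2)·[3, -2][1, 1]ᵀ and M₂ = S₁ = [[12, -8], [-6, 4]] = 2·[2, -1][3, -2]ᵀ, so take a₁ = [3, -2], b₁ = [1, 1], a₂ = [2, -1], b₂ = [3, -2].
Each slice is an integer combination of E₁ = a₁b₁ᵀ and E₂ = a₂b₂ᵀ: S₀ = −E₁ + E₂, S₁ = 2·E₂; reading off coefficients, c₁ = [-1, 0] and c₂ = [1, 2].
Hence T = [3, -2] (x) [1, 1] (x) [-1, 0] + [2, -1] (x) [3, -2] (x) [1, 2], so rank(T) ≤ 2.
These bounds meet, so rank(T) = 2.
Check entry T[0,1,1] = -8: (3)·(1)·(0) + (2)·(-2)·(2) = -8.

2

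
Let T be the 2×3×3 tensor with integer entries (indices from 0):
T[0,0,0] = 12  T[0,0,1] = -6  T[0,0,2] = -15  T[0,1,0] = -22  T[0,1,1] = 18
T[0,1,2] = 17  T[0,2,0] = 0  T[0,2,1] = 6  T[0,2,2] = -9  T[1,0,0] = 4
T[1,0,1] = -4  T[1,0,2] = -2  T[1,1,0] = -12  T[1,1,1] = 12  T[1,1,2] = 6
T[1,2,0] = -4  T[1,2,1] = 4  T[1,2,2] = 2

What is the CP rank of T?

2

Lower bound: in the mode-1 unfolding of T (rows indexed by i, columns by (j,k)) the 2×2 minor on rows i ∈ {0, 1}, columns (j,k) ∈ {(0,0), (0,1)} is det [[12, -6], [4, -4]] = -24 ≠ 0, so that unfolding has rank ≥ 2 and hence rank(T) ≥ 2 (CP rank is at least every unfolding rank, though it can be larger).
Upper bound: with S_k = T[:,:,k], the two rank-1 terms a₁b₁ᵀ, a₂b₂ᵀ are the rank-1 members of the pencil x·S₀ + y·S₁.
The 2×2 minor of x·S₀ + y·S₁ on rows {0,1}, columns {0,1} is −56·x² + 56·xy = (-56)·(x − y)(x), vanishing at (x:y) = (1:1) and (0:1).
M₁ = S₀ + S₁ = [[6, -4, 6], [0, 0, 0]] = 2·[1, 0][3, -2, 3]ᵀ and M₂ = S₁ = [[-6, 18, 6], [-4, 12, 4]] = (-2)·[3, 2][1, -3, -1]ᵀ, so take a₁ = [1, 0], b₁ = [3, -2, 3], a₂ = [3, 2], b₂ = [1, -3, -1].
Each slice is an integer combination of E₁ = a₁b₁ᵀ and E₂ = a₂b₂ᵀ: S₀ = 2·E₁ + 2·E₂, S₁ = −2·E₂, S₂ = −4·E₁ − E₂; reading off coefficients, c₁ = [2, 0, -4] and c₂ = [2, -2, -1].
Hence T = [1, 0] ∘ [3, -2, 3] ∘ [2, 0, -4] + [3, 2] ∘ [1, -3, -1] ∘ [2, -2, -1], so rank(T) ≤ 2.
These bounds meet, so rank(T) = 2.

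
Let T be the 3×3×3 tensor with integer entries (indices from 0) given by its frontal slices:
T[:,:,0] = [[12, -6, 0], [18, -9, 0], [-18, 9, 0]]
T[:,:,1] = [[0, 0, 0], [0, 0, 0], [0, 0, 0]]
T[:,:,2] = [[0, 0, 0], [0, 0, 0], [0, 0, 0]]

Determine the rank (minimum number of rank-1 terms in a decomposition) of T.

1

Lower bound: T ≠ 0 (e.g. T[0,0,0] = 12), so rank(T) ≥ 1.
Upper bound: if T = a ⊗ b ⊗ c then every fibre of T is a multiple of the corresponding factor, so read the factors off the fibres through the nonzero entry T[0,0,0] = 12.
The mode-1 fibre T[:,0,0] = [12, 18, -18] gives a = (2, 3, -3) (primitive direction); the mode-2 fibre T[0,:,0] = [12, -6, 0] gives b = (2, -1, 0); then c[k] = T[0,0,k] / (a[0]·b[0]) = [12, 0, 0] / 4 = (3, 0, 0).
Expanding (2, 3, -3) ⊗ (2, -1, 0) ⊗ (3, 0, 0) reproduces all 27 entries of T, so T = (2, 3, -3) ⊗ (2, -1, 0) ⊗ (3, 0, 0) and rank(T) ≤ 1.
These bounds meet, so rank(T) = 1.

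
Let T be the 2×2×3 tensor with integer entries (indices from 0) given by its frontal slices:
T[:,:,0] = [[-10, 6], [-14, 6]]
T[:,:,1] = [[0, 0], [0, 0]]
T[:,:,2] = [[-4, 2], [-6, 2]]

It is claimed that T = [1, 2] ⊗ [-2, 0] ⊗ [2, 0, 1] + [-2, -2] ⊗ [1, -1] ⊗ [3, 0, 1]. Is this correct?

Yes

Reconstruct entrywise from the claimed factors. For example, T[1,0,1] = 0 and Σₗ aₗ[1]bₗ[0]cₗ[1] = (2)·(-2)·(0) + (-2)·(1)·(0) = 0; checking all 12 entries, every one matches. The claim holds.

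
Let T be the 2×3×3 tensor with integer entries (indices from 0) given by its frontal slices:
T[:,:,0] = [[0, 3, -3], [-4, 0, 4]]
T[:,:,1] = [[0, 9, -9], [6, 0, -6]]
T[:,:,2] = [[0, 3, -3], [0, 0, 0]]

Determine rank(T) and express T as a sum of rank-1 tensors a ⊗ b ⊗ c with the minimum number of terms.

Lower bound: the mode-1 unfolding of T (rows indexed by i, columns by (j,k) = (0,0), (0,1), (0,2), (1,0), (1,1), (1,2), (2,0), (2,1), (2,2)) is [[0, 0, 0, 3, 9, 3, -3, -9, -3], [-4, 6, 0, 0, 0, 0, 4, -6, 0]].
There the 2×2 minor on rows i ∈ {0, 1}, columns (j,k) ∈ {(0,0), (1,0)} is det [[0, 3], [-4, 0]] = 12 ≠ 0, so this unfolding has rank ≥ 2; CP rank is at least every unfolding rank, so rank(T) ≥ 2. (Flattening ranks never certify an upper bound on CP rank; for that we must actually write T with 2 rank-1 terms.)
Upper bound — finding two terms. Write S_k = T[:,:,k] for the frontal slices: S₀ = [[0, 3, -3], [-4, 0, 4]], S₁ = [[0, 9, -9], [6, 0, -6]], S₂ = [[0, 3, -3], [0, 0, 0]].
If T = a₁ ⊗ b₁ ⊗ c₁ + a₂ ⊗ b₂ ⊗ c₂ then each S_k = c₁[k]·a₁b₁ᵀ + c₂[k]·a₂b₂ᵀ. S₀ and S₁ are linearly independent, so a₁b₁ᵀ and a₂b₂ᵀ must span the same plane of matrices: they are the rank-1 matrices of the form x·S₀ + y·S₁.
The 2×2 minor of x·S₀ + y·S₁ on rows {0,1}, columns {0,1} is 12·x² + 18·xy − 54·y² = 6·(2·x − 3·y)(x + 3·y), vanishing at (x:y) = (3:2) and (3:-1).
M₁ = 3·S₀ + 2·S₁ = [[0, 27, -27], [0, 0, 0]] = 27·[1, 0][0, 1, -1]ᵀ and M₂ = 3·S₀ − S₁ = [[0, 0, 0], [-18, 0, 18]] = (-18)·[0, 1][1, 0, -1]ᵀ, so take a₁ = [1, 0], b₁ = [0, 1, -1], a₂ = [0, 1], b₂ = [1, 0, -1].
Each slice is an integer combination of E₁ = a₁b₁ᵀ and E₂ = a₂b₂ᵀ: S₀ = 3·E₁ − 4·E₂, S₁ = 9·E₁ + 6·E₂, S₂ = 3·E₁; reading off coefficients, c₁ = [3, 9, 3] and c₂ = [-4, 6, 0].
Hence T = [1, 0] ⊗ [0, 1, -1] ⊗ [3, 9, 3] + [0, 1] ⊗ [1, 0, -1] ⊗ [-4, 6, 0], so rank(T) ≤ 2.
These bounds meet, so rank(T) = 2.

rank(T) = 2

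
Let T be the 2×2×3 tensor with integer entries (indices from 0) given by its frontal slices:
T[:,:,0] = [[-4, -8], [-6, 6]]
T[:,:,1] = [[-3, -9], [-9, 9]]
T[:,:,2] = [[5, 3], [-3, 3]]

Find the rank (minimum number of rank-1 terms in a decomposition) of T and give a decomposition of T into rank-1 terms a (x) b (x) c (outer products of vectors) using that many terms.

Lower bound: in the mode-1 unfolding of T (rows indexed by i, columns by (j,k)) the 2×2 minor on rows i ∈ {0, 1}, columns (j,k) ∈ {(0,0), (0,1)} is det [[-4, -3], [-6, -9]] = 18 ≠ 0, so that unfolding has rank ≥ 2 and hence rank(T) ≥ 2 (CP rank is at least every unfolding rank, though it can be larger).
Upper bound: with S_k = T[:,:,k], the two rank-1 terms a₁b₁ᵀ, a₂b₂ᵀ are the rank-1 members of the pencil x·S₀ + y·S₁.
det(x·S₀ + y·S₁) is −72·x² − 180·xy − 108·y² = (-36)·(2·x + 3·y)(x + y), vanishing at (x:y) = (3:-2) and (1:-1).
M₁ = 3·S₀ − 2·S₁ = [[-6, -6], [0, 0]] = (-6)·(1, 0)(1, 1)ᵀ and M₂ = S₀ − S₁ = [[-1, 1], [3, -3]] = −(1, -3)(1, -1)ᵀ, so take a₁ = (1, 0), b₁ = (1, 1), a₂ = (1, -3), b₂ = (1, -1).
Each slice is an integer combination of E₁ = a₁b₁ᵀ and E₂ = a₂b₂ᵀ: S₀ = −6·E₁ + 2·E₂, S₁ = −6·E₁ + 3·E₂, S₂ = 4·E₁ + E₂; reading off coefficients, c₁ = (-6, -6, 4) and c₂ = (2, 3, 1).
Hence T = (1, 0) (x) (1, 1) (x) (-6, -6, 4) + (1, -3) (x) (1, -1) (x) (2, 3, 1), so rank(T) ≤ 2.
These bounds meet, so rank(T) = 2.

rank(T) = 2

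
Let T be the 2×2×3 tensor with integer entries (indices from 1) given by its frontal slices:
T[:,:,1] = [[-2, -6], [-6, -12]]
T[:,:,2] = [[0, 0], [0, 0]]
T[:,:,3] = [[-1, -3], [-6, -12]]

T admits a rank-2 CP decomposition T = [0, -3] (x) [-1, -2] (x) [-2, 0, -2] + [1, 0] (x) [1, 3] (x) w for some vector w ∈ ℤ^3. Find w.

Subtract the known terms from T to get the rank-1 residual R = [1, 0] (x) [1, 3] (x) w, so R[i,j,k] = a[i]·b[j]·w[k]. Pick indices with nonzero a[1]·b[1] = (1)·(1) = 1. Only the fibre through (1,1,·) is needed: R[1,1,:] = T[1,1,:] − Σₗ aₗ[1]bₗ[1]cₗ = [-2, 0, -1] − (0)·(-1)·[-2, 0, -2] = [-2, 0, -1]. Then w[k] = R[1,1,k] / 1 for each k, giving w = [-2, 0, -1] / 1 = [-2, 0, -1].

w = [-2, 0, -1]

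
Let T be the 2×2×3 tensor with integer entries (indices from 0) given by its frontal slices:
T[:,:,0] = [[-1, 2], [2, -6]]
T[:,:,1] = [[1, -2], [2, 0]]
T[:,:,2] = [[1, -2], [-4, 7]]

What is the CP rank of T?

3

Lower bound: the mode-3 unfolding of T (rows indexed by k, columns by (i,j) = (0,0), (0,1), (1,0), (1,1)) is [[-1, 2, 2, -6], [1, -2, 2, 0], [1, -2, -4, 7]].
There the 3×3 minor on rows k ∈ {0, 1, 2}, columns (i,j) ∈ {(0,0), (1,0), (1,1)} is det [[-1, 2, -6], [1, 2, 0], [1, -4, 7]] = 8 ≠ 0, so this unfolding has rank ≥ 3; CP rank is at least every unfolding rank, so rank(T) ≥ 3. (This is only a lower bound: in general the CP rank may exceed every unfolding rank, so we still need to exhibit 3 rank-1 terms summing to T.)
Upper bound: T is a sum of 3 rank-1 terms, T = (0, 1) (x) (1, -1) (x) (4, 4, -4) + (0, 1) (x) (2, -1) (x) (-2, 0, 1) + (1, -2) (x) (1, -2) (x) (-1, 1, 1) (written with every a and b primitive with positive leading entry and the scale carried by c; CP decompositions are not unique, and this one is verified by expanding entrywise), so rank(T) ≤ 3.
These bounds meet, so rank(T) = 3.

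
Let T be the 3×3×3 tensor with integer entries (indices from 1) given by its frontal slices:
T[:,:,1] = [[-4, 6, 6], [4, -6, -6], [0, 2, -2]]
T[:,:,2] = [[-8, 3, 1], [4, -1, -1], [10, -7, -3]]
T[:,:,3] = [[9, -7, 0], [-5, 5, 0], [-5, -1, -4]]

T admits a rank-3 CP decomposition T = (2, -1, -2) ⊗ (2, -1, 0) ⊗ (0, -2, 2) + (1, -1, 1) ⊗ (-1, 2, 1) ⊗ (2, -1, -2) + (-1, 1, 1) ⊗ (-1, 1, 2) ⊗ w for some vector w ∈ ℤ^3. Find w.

w = (-2, -1, -1)

Subtract the known terms from T to get the rank-1 residual R = (-1, 1, 1) ⊗ (-1, 1, 2) ⊗ w, so R[i,j,k] = a[i]·b[j]·w[k]. Pick indices with nonzero a[1]·b[1] = (-1)·(-1) = 1. Only the fibre through (1,1,·) is needed: R[1,1,:] = T[1,1,:] − Σₗ aₗ[1]bₗ[1]cₗ = [-4, -8, 9] − (2)·(2)·(0, -2, 2) − (1)·(-1)·(2, -1, -2) = [-2, -1, -1]. Then w[k] = R[1,1,k] / 1 for each k, giving w = [-2, -1, -1] / 1 = (-2, -1, -1).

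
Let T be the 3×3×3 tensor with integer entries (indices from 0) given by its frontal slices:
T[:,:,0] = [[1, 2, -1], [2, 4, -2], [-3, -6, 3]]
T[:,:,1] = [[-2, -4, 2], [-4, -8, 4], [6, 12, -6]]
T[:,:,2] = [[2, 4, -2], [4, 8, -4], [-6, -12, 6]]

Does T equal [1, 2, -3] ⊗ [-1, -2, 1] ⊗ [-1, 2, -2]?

Reconstruct entrywise from the claimed factors. For example, T[2,0,2] = -6 and Σₗ aₗ[2]bₗ[0]cₗ[2] = (-3)·(-1)·(-2) = -6; checking all 27 entries, every one matches. The claim holds.

Yes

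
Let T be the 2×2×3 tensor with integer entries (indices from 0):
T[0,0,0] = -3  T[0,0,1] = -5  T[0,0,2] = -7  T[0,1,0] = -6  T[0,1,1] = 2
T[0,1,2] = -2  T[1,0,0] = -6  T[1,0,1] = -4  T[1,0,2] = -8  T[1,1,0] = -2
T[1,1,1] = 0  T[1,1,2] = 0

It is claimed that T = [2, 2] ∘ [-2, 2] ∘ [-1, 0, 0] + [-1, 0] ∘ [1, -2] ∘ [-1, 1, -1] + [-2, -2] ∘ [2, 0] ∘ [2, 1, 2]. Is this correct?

No

Reconstruct entry (1,0,0) from the claimed factors: Σₗ aₗ[1]bₗ[0]cₗ[0] = (2)·(-2)·(-1) + (0)·(1)·(-1) + (-2)·(2)·(2) = -4, but T[1,0,0] = -6. The claim is false.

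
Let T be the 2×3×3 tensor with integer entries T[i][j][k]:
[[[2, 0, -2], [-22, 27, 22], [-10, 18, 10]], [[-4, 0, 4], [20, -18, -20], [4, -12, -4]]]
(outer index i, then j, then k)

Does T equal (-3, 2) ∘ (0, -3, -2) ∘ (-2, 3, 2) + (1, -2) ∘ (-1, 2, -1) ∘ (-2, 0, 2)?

Reconstruct entrywise from the claimed factors. For example, T[1,0,0] = -4 and Σₗ aₗ[1]bₗ[0]cₗ[0] = (2)·(0)·(-2) + (-2)·(-1)·(-2) = -4; checking all 18 entries, every one matches. The claim holds.

Yes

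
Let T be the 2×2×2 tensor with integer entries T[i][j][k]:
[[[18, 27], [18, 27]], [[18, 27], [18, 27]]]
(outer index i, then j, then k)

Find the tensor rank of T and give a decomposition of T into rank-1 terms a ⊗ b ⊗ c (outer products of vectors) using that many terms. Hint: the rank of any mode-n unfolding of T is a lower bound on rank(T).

Lower bound: T ≠ 0 (e.g. T[0,0,0] = 18), so rank(T) ≥ 1.
Upper bound: the mode-1 fibre T[:,0,0] = [18, 18] gives a = [1, 1] (primitive direction); the mode-2 fibre T[0,:,0] = [18, 18] gives b = [1, 1]; then c[k] = T[0,0,k] / (a[0]·b[0]) = [18, 27] / 1 = [18, 27].
Expanding [1, 1] ⊗ [1, 1] ⊗ [18, 27] reproduces all 8 entries of T, so T = [1, 1] ⊗ [1, 1] ⊗ [18, 27] and rank(T) ≤ 1.
These bounds meet, so rank(T) = 1.

rank(T) = 1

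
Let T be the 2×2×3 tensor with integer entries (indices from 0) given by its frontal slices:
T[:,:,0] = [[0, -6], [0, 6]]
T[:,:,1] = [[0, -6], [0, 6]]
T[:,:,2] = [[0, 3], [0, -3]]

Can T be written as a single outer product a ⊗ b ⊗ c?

Yes

If T = a ⊗ b ⊗ c then every fibre of T is a multiple of the corresponding factor, so read the factors off the fibres through the nonzero entry T[0,1,0] = -6.
The mode-1 fibre T[:,1,0] = [-6, 6] gives a = [1, -1] (primitive direction); the mode-2 fibre T[0,:,0] = [0, -6] gives b = [0, 1]; then c[k] = T[0,1,k] / (a[0]·b[1]) = [-6, -6, 3] / 1 = [-6, -6, 3].
Expanding [1, -1] ⊗ [0, 1] ⊗ [-6, -6, 3] reproduces all 12 entries of T, so T = [1, -1] ⊗ [0, 1] ⊗ [-6, -6, 3] and rank(T) ≤ 1.
Equivalently every frontal slice T[:,:,k] is c[k] times the rank-1 matrix [1, -1] ⊗ [0, 1]. So T has rank 1 (it is nonzero).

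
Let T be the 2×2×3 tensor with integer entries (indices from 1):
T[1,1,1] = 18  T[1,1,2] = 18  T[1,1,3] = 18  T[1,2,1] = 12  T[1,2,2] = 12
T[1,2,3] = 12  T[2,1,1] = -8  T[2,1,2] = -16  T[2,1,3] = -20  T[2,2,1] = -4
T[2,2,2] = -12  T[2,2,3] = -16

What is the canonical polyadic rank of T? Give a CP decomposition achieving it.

Lower bound: the mode-1 unfolding of T (rows indexed by i, columns by (j,k) = (1,1), (1,2), (1,3), (2,1), (2,2), (2,3)) is [[18, 18, 18, 12, 12, 12], [-8, -16, -20, -4, -12, -16]].
There the 2×2 minor on rows i ∈ {1, 2}, columns (j,k) ∈ {(1,1), (1,2)} is det [[18, 18], [-8, -16]] = -144 ≠ 0, so this unfolding has rank ≥ 2; CP rank is at least every unfolding rank, so rank(T) ≥ 2. (This is only a lower bound: in general the CP rank may exceed every unfolding rank, so we still need to exhibit 2 rank-1 terms summing to T.)
Upper bound — finding two terms. Write S_k = T[:,:,k] for the frontal slices: S₁ = [[18, 12], [-8, -4]], S₂ = [[18, 12], [-16, -12]], S₃ = [[18, 12], [-20, -16]].
If T = a₁ ⊗ b₁ ⊗ c₁ + a₂ ⊗ b₂ ⊗ c₂ then each S_k = c₁[k]·a₁b₁ᵀ + c₂[k]·a₂b₂ᵀ. S₁ and S₂ are linearly independent, so a₁b₁ᵀ and a₂b₂ᵀ must span the same plane of matrices: they are the rank-1 matrices of the form x·S₁ + y·S₂.
det(x·S₁ + y·S₂) is 24·x² − 24·y² = 24·(x − y)(x + y), vanishing at (x:y) = (1:1) and (1:-1).
M₁ = S₁ + S₂ = [[36, 24], [-24, -16]] = 4·[3, -2][3, 2]ᵀ and M₂ = S₁ − S₂ = [[0, 0], [8, 8]] = 8·[0, 1][1, 1]ᵀ, so take a₁ = [3, -2], b₁ = [3, 2], a₂ = [0, 1], b₂ = [1, 1].
Each slice is an integer combination of E₁ = a₁b₁ᵀ and E₂ = a₂b₂ᵀ: S₁ = 2·E₁ + 4·E₂, S₂ = 2·E₁ − 4·E₂, S₃ = 2·E₁ − 8·E₂; reading off coefficients, c₁ = [2, 2, 2] and c₂ = [4, -4, -8].
Hence T = [3, -2] ⊗ [3, 2] ⊗ [2, 2, 2] + [0, 1] ⊗ [1, 1] ⊗ [4, -4, -8], so rank(T) ≤ 2.
These bounds meet, so rank(T) = 2.
Check entry T[1,1,3] = 18: (3)·(3)·(2) + (0)·(1)·(-8) = 18.

rank(T) = 2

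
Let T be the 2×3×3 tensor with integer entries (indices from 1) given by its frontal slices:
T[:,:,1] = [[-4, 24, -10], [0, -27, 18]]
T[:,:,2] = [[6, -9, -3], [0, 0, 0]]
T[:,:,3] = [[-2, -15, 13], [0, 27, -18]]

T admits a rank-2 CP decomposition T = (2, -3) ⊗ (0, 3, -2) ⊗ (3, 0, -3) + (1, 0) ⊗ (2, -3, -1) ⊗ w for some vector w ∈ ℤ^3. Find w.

w = (-2, 3, -1)

Subtract the known terms from T to get the rank-1 residual R = (1, 0) ⊗ (2, -3, -1) ⊗ w, so R[i,j,k] = a[i]·b[j]·w[k]. Pick indices with nonzero a[1]·b[1] = (1)·(2) = 2. Only the fibre through (1,1,·) is needed: R[1,1,:] = T[1,1,:] − Σₗ aₗ[1]bₗ[1]cₗ = [-4, 6, -2] − (2)·(0)·(3, 0, -3) = [-4, 6, -2]. Then w[k] = R[1,1,k] / 2 for each k, giving w = [-4, 6, -2] / 2 = (-2, 3, -1).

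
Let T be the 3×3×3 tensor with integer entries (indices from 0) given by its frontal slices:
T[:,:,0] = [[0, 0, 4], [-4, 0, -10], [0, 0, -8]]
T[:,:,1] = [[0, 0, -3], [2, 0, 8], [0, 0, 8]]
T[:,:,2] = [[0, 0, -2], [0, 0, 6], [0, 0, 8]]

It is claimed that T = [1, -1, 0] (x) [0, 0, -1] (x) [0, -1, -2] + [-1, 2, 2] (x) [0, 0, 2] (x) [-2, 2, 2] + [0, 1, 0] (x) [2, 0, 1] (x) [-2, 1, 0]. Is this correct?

Reconstruct entrywise from the claimed factors. For example, T[0,1,2] = 0 and Σₗ aₗ[0]bₗ[1]cₗ[2] = (1)·(0)·(-2) + (-1)·(0)·(2) + (0)·(0)·(0) = 0; checking all 27 entries, every one matches. The claim holds.

Yes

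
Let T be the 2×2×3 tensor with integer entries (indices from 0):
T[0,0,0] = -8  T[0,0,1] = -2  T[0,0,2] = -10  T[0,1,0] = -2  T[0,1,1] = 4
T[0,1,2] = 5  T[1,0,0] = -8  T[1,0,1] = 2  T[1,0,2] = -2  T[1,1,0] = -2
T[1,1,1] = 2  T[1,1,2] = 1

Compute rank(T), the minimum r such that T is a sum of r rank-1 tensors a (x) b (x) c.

3

Lower bound: in the mode-3 unfolding of T (rows indexed by k, columns by (i,j)) the 3×3 minor on rows k ∈ {0, 1, 2}, columns (i,j) ∈ {(0,0), (0,1), (1,0)} is det [[-8, -2, -8], [-2, 4, 2], [-10, 5, -2]] = -48 ≠ 0, so that unfolding has rank ≥ 3 and hence rank(T) ≥ 3 (CP rank is at least every unfolding rank, though it can be larger).
Upper bound: T is a sum of 3 rank-1 terms, T = (1, 0) (x) (2, -1) (x) (0, -2, -4) + (1, 1) (x) (1, 0) (x) (-4, -2, -4) + (1, 1) (x) (2, 1) (x) (-2, 2, 1) (written with every a and b primitive with positive leading entry and the scale carried by c; CP decompositions are not unique, and this one is verified by expanding entrywise), so rank(T) ≤ 3.
These bounds meet, so rank(T) = 3.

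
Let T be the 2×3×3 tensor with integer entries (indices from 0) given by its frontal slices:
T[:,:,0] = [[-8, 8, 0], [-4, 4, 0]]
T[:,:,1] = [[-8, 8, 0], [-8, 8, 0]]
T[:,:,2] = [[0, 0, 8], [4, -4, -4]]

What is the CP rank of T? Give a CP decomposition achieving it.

rank(T) = 3

Lower bound: in the mode-3 unfolding of T (rows indexed by k, columns by (i,j)) the 3×3 minor on rows k ∈ {0, 1, 2}, columns (i,j) ∈ {(0,0), (0,2), (1,0)} is det [[-8, 0, -4], [-8, 0, -8], [0, 8, 4]] = -256 ≠ 0, so that unfolding has rank ≥ 3 and hence rank(T) ≥ 3 (CP rank is at least every unfolding rank, though it can be larger).
Upper bound: T is a sum of 3 rank-1 terms, T = (0, 1) ⊗ (1, -1, 0) ⊗ (4, 0, -2) + (1, 1) ⊗ (1, -1, 0) ⊗ (-8, -8, 4) + (2, -1) ⊗ (1, -1, -2) ⊗ (0, 0, -2) (written with every a and b primitive with positive leading entry and the scale carried by c; CP decompositions are not unique, and this one is verified by expanding entrywise), so rank(T) ≤ 3.
These bounds meet, so rank(T) = 3.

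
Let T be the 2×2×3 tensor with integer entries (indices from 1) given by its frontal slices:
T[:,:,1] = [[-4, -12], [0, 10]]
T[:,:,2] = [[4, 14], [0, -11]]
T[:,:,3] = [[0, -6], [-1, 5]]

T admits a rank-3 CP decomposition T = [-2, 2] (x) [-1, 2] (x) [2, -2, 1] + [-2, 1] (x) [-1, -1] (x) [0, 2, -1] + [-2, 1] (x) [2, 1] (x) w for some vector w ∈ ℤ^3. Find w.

w = [2, -1, 0]

Subtract the known terms from T to get the rank-1 residual R = [-2, 1] (x) [2, 1] (x) w, so R[i,j,k] = a[i]·b[j]·w[k]. Pick indices with nonzero a[1]·b[1] = (-2)·(2) = -4. Only the fibre through (1,1,·) is needed: R[1,1,:] = T[1,1,:] − Σₗ aₗ[1]bₗ[1]cₗ = [-4, 4, 0] − (-2)·(-1)·[2, -2, 1] − (-2)·(-1)·[0, 2, -1] = [-8, 4, 0]. Then w[k] = R[1,1,k] / -4 for each k, giving w = [-8, 4, 0] / -4 = [2, -1, 0].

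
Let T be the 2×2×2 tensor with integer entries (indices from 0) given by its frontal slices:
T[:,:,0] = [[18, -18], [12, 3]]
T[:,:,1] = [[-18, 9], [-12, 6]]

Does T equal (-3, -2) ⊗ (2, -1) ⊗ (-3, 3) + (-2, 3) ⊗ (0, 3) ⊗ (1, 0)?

Reconstruct entry (0,1,0) from the claimed factors: Σₗ aₗ[0]bₗ[1]cₗ[0] = (-3)·(-1)·(-3) + (-2)·(3)·(1) = -15, but T[0,1,0] = -18. The claim is false.

No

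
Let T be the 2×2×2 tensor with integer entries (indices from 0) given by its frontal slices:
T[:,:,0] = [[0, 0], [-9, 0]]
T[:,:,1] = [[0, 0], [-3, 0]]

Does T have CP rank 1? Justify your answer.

The mode-1 fibre T[:,0,0] = [0, -9] gives a = [0, 1] (primitive direction); the mode-2 fibre T[1,:,0] = [-9, 0] gives b = [1, 0]; then c[k] = T[1,0,k] / (a[1]·b[0]) = [-9, -3] / 1 = [-9, -3].
Expanding [0, 1] ⊗ [1, 0] ⊗ [-9, -3] reproduces all 8 entries of T, so T = [0, 1] ⊗ [1, 0] ⊗ [-9, -3] and rank(T) ≤ 1.
Equivalently every frontal slice T[:,:,k] is c[k] times the rank-1 matrix [0, 1] ⊗ [1, 0]. So T has rank 1 (it is nonzero).

Yes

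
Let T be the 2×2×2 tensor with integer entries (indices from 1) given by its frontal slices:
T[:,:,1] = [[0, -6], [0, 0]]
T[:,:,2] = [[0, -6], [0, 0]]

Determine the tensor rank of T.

1

Lower bound: T ≠ 0 (e.g. T[1,2,1] = -6), so rank(T) ≥ 1.
Upper bound: if T = a (x) b (x) c then every fibre of T is a multiple of the corresponding factor, so read the factors off the fibres through the nonzero entry T[1,2,1] = -6.
The mode-1 fibre T[:,2,1] = [-6, 0] gives a = (1, 0) (primitive direction); the mode-2 fibre T[1,:,1] = [0, -6] gives b = (0, 1); then c[k] = T[1,2,k] / (a[1]·b[2]) = [-6, -6] / 1 = (-6, -6).
Expanding (1, 0) (x) (0, 1) (x) (-6, -6) reproduces all 8 entries of T, so T = (1, 0) (x) (0, 1) (x) (-6, -6) and rank(T) ≤ 1.
These bounds meet, so rank(T) = 1.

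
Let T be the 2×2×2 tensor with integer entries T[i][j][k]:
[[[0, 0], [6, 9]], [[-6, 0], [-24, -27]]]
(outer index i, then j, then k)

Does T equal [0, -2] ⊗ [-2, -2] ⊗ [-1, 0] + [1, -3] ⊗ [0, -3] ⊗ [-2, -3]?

Reconstruct entry (1,0,0) from the claimed factors: Σₗ aₗ[1]bₗ[0]cₗ[0] = (-2)·(-2)·(-1) + (-3)·(0)·(-2) = -4, but T[1,0,0] = -6. The claim is false.

No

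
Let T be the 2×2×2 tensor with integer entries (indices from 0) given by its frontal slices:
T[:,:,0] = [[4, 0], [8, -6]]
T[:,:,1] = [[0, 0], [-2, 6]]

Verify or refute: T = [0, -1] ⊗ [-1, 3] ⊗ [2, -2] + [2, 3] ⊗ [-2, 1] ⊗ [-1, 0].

Reconstruct entry (0,1,0) from the claimed factors: Σₗ aₗ[0]bₗ[1]cₗ[0] = (0)·(3)·(2) + (2)·(1)·(-1) = -2, but T[0,1,0] = 0. The claim is false.

No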